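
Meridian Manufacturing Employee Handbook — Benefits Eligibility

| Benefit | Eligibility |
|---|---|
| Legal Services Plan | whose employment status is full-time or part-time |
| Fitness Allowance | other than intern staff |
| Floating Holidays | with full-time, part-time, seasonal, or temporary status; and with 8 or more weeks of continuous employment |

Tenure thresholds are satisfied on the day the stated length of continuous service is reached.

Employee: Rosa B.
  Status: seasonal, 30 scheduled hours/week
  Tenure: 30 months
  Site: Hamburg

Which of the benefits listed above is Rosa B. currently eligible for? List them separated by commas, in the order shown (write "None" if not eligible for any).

Legal Services Plan — status seasonal ✗ (requires full-time or part-time) → not eligible.
Fitness Allowance — status seasonal ✓ (not excluded) → eligible.
Floating Holidays — status seasonal ✓; service 30 months ≥ 8 weeks (≈56 days) ✓ → eligible.

Fitness Allowance, Floating Holidays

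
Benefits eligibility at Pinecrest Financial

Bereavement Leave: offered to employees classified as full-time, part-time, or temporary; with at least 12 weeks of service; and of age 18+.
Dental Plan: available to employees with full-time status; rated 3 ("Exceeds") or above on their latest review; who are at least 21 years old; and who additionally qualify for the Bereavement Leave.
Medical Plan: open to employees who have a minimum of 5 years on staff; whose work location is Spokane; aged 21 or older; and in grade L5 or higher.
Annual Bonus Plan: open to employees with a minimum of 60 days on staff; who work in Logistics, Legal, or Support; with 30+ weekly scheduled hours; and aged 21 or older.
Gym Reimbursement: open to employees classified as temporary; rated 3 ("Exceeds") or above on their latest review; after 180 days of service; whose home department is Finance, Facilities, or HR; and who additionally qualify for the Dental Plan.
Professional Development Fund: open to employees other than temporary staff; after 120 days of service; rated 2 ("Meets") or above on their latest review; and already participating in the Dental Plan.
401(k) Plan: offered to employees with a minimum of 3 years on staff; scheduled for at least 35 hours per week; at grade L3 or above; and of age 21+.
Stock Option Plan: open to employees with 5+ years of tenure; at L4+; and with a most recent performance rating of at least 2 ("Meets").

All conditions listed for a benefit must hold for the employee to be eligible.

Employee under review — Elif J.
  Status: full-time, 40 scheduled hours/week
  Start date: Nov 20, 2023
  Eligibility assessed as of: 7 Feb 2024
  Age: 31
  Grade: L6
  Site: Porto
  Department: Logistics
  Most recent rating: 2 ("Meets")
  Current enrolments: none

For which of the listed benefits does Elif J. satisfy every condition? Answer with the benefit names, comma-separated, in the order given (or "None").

Annual Bonus Plan

Service from Nov 20, 2023 to 7 Feb 2024: 79 days.
Bereavement Leave — status full-time ✓; service 79 days < 12 weeks (≈84 days) ✗ → not eligible.
Dental Plan — status full-time ✓; rating 2 < 3 ✗ → not eligible.
Medical Plan — service 79 days < 5 years (≈1825 days) ✗ → not eligible.
Annual Bonus Plan — service 79 days ≥ 60 days ✓; dept Logistics ✓; 40 hrs/wk ≥ 30 ✓; age 31 ≥ 21 ✓ → eligible.
Gym Reimbursement — status full-time ✗ (requires temporary) → not eligible.
Professional Development Fund — status full-time ✓ (not excluded); service 79 days < 120 days ✗ → not eligible.
401(k) Plan — service 79 days < 3 years (≈1095 days) ✗ → not eligible.
Stock Option Plan — service 79 days < 5 years (≈1825 days) ✗ → not eligible.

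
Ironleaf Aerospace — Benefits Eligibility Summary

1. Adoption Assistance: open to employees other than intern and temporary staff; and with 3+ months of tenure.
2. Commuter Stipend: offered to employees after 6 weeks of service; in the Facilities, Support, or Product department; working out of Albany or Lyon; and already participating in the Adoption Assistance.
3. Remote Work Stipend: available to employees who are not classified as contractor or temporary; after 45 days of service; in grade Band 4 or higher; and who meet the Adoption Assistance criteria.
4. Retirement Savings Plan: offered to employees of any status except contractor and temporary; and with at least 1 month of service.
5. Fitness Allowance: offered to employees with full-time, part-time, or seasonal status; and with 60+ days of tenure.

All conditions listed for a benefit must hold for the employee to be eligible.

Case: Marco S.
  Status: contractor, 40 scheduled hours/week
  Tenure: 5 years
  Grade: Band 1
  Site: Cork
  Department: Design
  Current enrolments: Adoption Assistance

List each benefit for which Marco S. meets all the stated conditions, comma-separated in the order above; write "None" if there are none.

Adoption Assistance

Adoption Assistance — status contractor ✓ (not excluded); service 5 years ≥ 3 months (≈90 days) ✓ → eligible.
Commuter Stipend — service 5 years ≥ 6 weeks (≈42 days) ✓; dept Design ✗ → not eligible.
Remote Work Stipend — status contractor ✗ (excluded) → not eligible.
Retirement Savings Plan — status contractor ✗ (excluded) → not eligible.
Fitness Allowance — status contractor ✗ (requires full-time, part-time, or seasonal) → not eligible.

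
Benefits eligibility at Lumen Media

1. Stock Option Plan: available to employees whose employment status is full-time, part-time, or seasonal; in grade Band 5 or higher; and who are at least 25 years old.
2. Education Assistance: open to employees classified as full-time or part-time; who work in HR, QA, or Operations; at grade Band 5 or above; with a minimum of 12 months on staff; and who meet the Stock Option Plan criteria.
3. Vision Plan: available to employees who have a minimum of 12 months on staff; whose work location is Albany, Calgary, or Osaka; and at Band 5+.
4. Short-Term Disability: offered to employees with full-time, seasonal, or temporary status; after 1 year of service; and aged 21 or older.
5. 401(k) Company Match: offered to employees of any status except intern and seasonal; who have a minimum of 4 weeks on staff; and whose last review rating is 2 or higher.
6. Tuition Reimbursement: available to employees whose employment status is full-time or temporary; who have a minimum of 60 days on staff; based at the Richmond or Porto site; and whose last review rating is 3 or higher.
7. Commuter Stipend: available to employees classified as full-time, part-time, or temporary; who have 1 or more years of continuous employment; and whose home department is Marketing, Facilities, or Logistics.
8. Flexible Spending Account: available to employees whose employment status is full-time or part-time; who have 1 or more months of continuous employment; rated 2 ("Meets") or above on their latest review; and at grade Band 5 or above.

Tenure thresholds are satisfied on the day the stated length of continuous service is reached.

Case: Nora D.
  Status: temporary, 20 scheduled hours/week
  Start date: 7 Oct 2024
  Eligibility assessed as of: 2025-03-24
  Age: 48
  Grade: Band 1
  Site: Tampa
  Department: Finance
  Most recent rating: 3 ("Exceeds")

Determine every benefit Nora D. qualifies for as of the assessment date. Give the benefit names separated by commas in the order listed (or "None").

401(k) Company Match

Service from 7 Oct 2024 to 2025-03-24: 168 days.
Stock Option Plan — status temporary ✗ (requires full-time, part-time, or seasonal) → not eligible.
Education Assistance — status temporary ✗ (requires full-time or part-time) → not eligible.
Vision Plan — service 168 days < 12 months (≈360 days) ✗ → not eligible.
Short-Term Disability — status temporary ✓; service 168 days < 1 year (≈365 days) ✗ → not eligible.
401(k) Company Match — status temporary ✓ (not excluded); service 168 days ≥ 4 weeks (≈28 days) ✓; rating 3 ≥ 2 ✓ → eligible.
Tuition Reimbursement — status temporary ✓; service 168 days ≥ 60 days ✓; site Tampa ✗ (not Richmond or Porto) → not eligible.
Commuter Stipend — status temporary ✓; service 168 days < 1 year (≈365 days) ✗ → not eligible.
Flexible Spending Account — status temporary ✗ (requires full-time or part-time) → not eligible.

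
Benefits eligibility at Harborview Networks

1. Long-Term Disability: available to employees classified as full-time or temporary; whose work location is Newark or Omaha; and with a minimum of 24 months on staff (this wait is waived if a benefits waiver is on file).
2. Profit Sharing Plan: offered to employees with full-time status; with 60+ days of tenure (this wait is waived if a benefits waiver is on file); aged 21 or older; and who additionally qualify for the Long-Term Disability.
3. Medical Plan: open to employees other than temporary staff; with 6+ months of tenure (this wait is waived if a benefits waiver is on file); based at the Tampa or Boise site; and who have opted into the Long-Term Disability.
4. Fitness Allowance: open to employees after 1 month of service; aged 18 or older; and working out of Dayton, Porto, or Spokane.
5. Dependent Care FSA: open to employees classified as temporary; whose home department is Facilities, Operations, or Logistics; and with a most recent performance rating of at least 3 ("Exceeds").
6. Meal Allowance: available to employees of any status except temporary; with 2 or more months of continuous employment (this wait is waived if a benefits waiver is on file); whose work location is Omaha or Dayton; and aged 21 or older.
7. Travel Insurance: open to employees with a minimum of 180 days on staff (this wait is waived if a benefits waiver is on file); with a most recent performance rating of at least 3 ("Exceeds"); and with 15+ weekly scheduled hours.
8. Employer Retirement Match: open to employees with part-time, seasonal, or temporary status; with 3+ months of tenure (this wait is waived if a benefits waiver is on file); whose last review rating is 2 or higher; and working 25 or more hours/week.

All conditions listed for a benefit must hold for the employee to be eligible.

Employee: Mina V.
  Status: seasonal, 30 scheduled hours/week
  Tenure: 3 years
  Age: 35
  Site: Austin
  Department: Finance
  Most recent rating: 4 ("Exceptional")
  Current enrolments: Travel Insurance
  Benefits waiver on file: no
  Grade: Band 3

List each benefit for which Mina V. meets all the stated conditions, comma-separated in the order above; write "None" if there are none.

Long-Term Disability — status seasonal ✗ (requires full-time or temporary) → not eligible.
Profit Sharing Plan — status seasonal ✗ (requires full-time) → not eligible.
Medical Plan — status seasonal ✓ (not excluded); no waiver, service 3 years ≥ 6 months (≈180 days) ✓; site Austin ✗ (not Tampa or Boise) → not eligible.
Fitness Allowance — service 3 years ≥ 1 month (≈30 days) ✓; age 35 ≥ 18 ✓; site Austin ✗ (not Dayton, Porto, or Spokane) → not eligible.
Dependent Care FSA — status seasonal ✗ (requires temporary) → not eligible.
Meal Allowance — status seasonal ✓ (not excluded); no waiver, service 3 years ≥ 2 months (≈60 days) ✓; site Austin ✗ (not Omaha or Dayton) → not eligible.
Travel Insurance — no waiver, service 3 years ≥ 180 days ✓; rating 4 ≥ 3 ✓; 30 hrs/wk ≥ 15 ✓ → eligible.
Employer Retirement Match — status seasonal ✓; no waiver, service 3 years ≥ 3 months (≈90 days) ✓; rating 4 ≥ 2 ✓; 30 hrs/wk ≥ 25 ✓ → eligible.

Travel Insurance, Employer Retirement Match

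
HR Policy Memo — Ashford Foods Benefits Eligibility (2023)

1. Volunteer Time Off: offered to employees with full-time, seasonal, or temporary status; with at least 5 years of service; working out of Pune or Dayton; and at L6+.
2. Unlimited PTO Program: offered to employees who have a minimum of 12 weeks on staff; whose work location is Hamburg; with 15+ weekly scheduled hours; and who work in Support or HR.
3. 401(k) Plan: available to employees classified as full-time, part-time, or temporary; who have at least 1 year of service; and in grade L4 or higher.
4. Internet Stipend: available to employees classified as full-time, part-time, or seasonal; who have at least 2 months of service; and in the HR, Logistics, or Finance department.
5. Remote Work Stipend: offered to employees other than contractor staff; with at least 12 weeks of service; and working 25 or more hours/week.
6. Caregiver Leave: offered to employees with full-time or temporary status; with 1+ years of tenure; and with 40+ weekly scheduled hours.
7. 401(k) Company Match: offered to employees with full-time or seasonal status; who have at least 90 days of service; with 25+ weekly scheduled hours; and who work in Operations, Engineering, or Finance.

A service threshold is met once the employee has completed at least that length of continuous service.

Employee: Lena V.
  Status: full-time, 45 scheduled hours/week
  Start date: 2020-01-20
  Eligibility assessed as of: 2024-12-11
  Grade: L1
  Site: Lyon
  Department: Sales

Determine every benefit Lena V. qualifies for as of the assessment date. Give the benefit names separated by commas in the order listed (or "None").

Remote Work Stipend, Caregiver Leave

Service from 2020-01-20 to 2024-12-11: 1787 days.
Volunteer Time Off — status full-time ✓; service 1787 days < 5 years (≈1825 days) ✗ → not eligible.
Unlimited PTO Program — service 1787 days ≥ 12 weeks (≈84 days) ✓; site Lyon ✗ (not Hamburg) → not eligible.
401(k) Plan — status full-time ✓; service 1787 days ≥ 1 year (≈365 days) ✓; grade L1 < L4 ✗ → not eligible.
Internet Stipend — status full-time ✓; service 1787 days ≥ 2 months (≈60 days) ✓; dept Sales ✗ → not eligible.
Remote Work Stipend — status full-time ✓ (not excluded); service 1787 days ≥ 12 weeks (≈84 days) ✓; 45 hrs/wk ≥ 25 ✓ → eligible.
Caregiver Leave — status full-time ✓; service 1787 days ≥ 1 year (≈365 days) ✓; 45 hrs/wk ≥ 40 ✓ → eligible.
401(k) Company Match — status full-time ✓; service 1787 days ≥ 90 days ✓; 45 hrs/wk ≥ 25 ✓; dept Sales ✗ → not eligible.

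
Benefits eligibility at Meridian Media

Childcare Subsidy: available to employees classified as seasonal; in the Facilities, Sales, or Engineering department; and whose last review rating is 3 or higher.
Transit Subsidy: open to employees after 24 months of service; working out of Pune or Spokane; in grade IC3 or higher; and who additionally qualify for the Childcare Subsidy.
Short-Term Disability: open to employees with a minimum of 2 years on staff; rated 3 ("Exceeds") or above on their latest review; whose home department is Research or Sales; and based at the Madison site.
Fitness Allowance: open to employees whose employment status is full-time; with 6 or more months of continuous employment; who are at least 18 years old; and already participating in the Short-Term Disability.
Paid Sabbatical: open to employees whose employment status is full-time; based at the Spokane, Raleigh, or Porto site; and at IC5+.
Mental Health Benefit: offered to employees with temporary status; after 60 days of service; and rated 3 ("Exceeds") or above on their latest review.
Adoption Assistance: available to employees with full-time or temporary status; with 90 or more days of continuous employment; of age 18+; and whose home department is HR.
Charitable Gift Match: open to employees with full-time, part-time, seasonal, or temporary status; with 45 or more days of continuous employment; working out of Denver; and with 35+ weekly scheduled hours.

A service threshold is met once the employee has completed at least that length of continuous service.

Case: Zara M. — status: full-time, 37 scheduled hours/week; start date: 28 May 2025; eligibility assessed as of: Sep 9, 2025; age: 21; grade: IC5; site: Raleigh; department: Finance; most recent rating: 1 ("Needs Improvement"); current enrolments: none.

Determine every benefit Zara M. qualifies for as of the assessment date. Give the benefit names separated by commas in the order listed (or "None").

Service from 28 May 2025 to Sep 9, 2025: 104 days.
Childcare Subsidy — status full-time ✗ (requires seasonal) → not eligible.
Transit Subsidy — service 104 days < 24 months (≈720 days) ✗ → not eligible.
Short-Term Disability — service 104 days < 2 years (≈730 days) ✗ → not eligible.
Fitness Allowance — status full-time ✓; service 104 days < 6 months (≈180 days) ✗ → not eligible.
Paid Sabbatical — status full-time ✓; site Raleigh ✓; grade IC5 ≥ IC5 ✓ → eligible.
Mental Health Benefit — status full-time ✗ (requires temporary) → not eligible.
Adoption Assistance — status full-time ✓; service 104 days ≥ 90 days ✓; age 21 ≥ 18 ✓; dept Finance ✗ → not eligible.
Charitable Gift Match — status full-time ✓; service 104 days ≥ 45 days ✓; site Raleigh ✗ (not Denver) → not eligible.

Paid Sabbatical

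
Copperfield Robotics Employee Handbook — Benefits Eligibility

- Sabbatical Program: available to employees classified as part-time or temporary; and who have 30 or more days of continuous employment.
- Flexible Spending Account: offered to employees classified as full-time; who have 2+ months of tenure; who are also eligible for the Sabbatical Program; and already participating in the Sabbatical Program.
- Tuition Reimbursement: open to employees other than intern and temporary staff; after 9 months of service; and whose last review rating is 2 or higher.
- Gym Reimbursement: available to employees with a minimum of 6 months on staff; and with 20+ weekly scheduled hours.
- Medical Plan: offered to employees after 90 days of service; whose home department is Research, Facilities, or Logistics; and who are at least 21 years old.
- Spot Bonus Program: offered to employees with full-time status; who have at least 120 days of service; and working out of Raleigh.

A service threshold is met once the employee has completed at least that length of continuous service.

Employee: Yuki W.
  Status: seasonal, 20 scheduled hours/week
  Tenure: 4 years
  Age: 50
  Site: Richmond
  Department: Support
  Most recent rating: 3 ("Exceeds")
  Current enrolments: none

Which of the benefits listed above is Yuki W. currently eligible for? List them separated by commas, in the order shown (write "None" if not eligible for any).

Sabbatical Program — status seasonal ✗ (requires part-time or temporary) → not eligible.
Flexible Spending Account — status seasonal ✗ (requires full-time) → not eligible.
Tuition Reimbursement — status seasonal ✓ (not excluded); service 4 years ≥ 9 months (≈270 days) ✓; rating 3 ≥ 2 ✓ → eligible.
Gym Reimbursement — service 4 years ≥ 6 months (≈180 days) ✓; 20 hrs/wk ≥ 20 ✓ → eligible.
Medical Plan — service 4 years ≥ 90 days ✓; dept Support ✗ → not eligible.
Spot Bonus Program — status seasonal ✗ (requires full-time) → not eligible.

Tuition Reimbursement, Gym Reimbursement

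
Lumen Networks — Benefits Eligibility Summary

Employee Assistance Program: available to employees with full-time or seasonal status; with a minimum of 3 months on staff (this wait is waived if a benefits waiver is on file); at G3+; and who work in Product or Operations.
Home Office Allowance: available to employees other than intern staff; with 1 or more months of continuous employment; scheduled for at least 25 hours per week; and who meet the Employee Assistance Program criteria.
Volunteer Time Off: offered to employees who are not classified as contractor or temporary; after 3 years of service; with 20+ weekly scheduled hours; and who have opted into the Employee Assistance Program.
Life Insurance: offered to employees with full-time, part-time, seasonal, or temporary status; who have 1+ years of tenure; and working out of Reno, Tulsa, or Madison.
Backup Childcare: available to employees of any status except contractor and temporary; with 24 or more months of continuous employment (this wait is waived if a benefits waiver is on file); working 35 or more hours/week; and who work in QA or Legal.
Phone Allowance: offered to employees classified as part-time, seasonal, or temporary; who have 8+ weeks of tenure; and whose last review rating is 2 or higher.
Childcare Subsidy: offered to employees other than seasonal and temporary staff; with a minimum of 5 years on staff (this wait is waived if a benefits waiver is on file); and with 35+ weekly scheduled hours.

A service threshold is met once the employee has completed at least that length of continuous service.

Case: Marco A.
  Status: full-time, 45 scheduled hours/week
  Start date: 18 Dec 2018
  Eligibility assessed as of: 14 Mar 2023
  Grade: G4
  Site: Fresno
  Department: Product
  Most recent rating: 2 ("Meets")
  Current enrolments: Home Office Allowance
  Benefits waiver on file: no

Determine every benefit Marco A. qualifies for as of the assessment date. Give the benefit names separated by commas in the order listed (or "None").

Employee Assistance Program, Home Office Allowance

Service from 18 Dec 2018 to 14 Mar 2023: 1547 days.
Employee Assistance Program — status full-time ✓; no waiver, service 1547 days ≥ 3 months (≈90 days) ✓; grade G4 ≥ G3 ✓; dept Product ✓ → eligible.
Home Office Allowance — status full-time ✓ (not excluded); service 1547 days ≥ 1 month (≈30 days) ✓; 45 hrs/wk ≥ 25 ✓; eligible for Employee Assistance Program ✓ → eligible.
Volunteer Time Off — status full-time ✓ (not excluded); service 1547 days ≥ 3 years (≈1095 days) ✓; 45 hrs/wk ≥ 20 ✓; not enrolled in Employee Assistance Program ✗ → not eligible.
Life Insurance — status full-time ✓; service 1547 days ≥ 1 year (≈365 days) ✓; site Fresno ✗ (not Reno, Tulsa, or Madison) → not eligible.
Backup Childcare — status full-time ✓ (not excluded); no waiver, service 1547 days ≥ 24 months (≈720 days) ✓; 45 hrs/wk ≥ 35 ✓; dept Product ✗ → not eligible.
Phone Allowance — status full-time ✗ (requires part-time, seasonal, or temporary) → not eligible.
Childcare Subsidy — status full-time ✓ (not excluded); no waiver, service 1547 days < 5 years (≈1825 days) ✗ → not eligible.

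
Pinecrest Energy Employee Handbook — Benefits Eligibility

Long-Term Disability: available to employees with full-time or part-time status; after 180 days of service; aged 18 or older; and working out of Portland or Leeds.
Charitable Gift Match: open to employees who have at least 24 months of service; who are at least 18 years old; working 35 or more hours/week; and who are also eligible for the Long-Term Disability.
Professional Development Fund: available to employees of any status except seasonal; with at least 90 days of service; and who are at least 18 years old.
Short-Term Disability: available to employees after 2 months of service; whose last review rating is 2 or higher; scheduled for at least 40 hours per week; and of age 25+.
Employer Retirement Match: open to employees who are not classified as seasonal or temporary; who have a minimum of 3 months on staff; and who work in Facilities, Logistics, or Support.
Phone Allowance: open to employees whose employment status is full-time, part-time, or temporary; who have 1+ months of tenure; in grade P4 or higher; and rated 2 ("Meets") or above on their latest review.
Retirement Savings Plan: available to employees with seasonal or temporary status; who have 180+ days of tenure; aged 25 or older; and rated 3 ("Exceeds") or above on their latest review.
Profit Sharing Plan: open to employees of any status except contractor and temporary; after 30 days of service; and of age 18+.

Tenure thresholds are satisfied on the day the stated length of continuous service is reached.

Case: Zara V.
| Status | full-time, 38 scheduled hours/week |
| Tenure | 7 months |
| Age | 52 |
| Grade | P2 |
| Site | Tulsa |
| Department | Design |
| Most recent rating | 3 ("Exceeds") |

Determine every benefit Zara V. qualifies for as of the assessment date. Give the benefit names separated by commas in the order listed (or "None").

Professional Development Fund, Profit Sharing Plan

Long-Term Disability — status full-time ✓; service 7 months ≥ 180 days ✓; age 52 ≥ 18 ✓; site Tulsa ✗ (not Portland or Leeds) → not eligible.
Charitable Gift Match — service 7 months < 24 months ✗ → not eligible.
Professional Development Fund — status full-time ✓ (not excluded); service 7 months ≥ 90 days ✓; age 52 ≥ 18 ✓ → eligible.
Short-Term Disability — service 7 months ≥ 2 months ✓; rating 3 ≥ 2 ✓; 38 hrs/wk < 40 ✗ → not eligible.
Employer Retirement Match — status full-time ✓ (not excluded); service 7 months ≥ 3 months ✓; dept Design ✗ → not eligible.
Phone Allowance — status full-time ✓; service 7 months ≥ 1 month ✓; grade P2 < P4 ✗ → not eligible.
Retirement Savings Plan — status full-time ✗ (requires seasonal or temporary) → not eligible.
Profit Sharing Plan — status full-time ✓ (not excluded); service 7 months ≥ 30 days ✓; age 52 ≥ 18 ✓ → eligible.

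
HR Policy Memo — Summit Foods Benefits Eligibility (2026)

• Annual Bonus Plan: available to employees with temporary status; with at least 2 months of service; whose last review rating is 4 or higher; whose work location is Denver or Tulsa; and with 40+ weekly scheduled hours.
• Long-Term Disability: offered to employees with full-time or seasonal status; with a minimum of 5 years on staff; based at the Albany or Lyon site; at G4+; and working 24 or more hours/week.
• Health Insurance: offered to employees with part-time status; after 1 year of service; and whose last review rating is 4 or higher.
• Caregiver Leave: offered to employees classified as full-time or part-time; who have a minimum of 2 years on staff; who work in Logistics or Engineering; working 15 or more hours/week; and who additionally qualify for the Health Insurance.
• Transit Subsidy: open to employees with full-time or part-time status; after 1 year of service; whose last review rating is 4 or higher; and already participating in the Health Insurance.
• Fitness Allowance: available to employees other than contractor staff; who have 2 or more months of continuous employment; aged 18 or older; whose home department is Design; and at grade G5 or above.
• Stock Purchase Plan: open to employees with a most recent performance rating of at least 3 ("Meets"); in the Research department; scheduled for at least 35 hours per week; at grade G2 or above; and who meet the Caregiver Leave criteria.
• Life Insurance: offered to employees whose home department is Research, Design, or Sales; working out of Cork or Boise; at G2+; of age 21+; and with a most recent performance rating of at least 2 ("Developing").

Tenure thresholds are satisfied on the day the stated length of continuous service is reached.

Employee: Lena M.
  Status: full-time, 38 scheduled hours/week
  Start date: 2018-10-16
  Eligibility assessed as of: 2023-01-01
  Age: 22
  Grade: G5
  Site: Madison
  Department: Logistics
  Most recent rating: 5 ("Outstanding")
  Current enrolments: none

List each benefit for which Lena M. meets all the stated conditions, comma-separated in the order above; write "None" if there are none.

Service from 2018-10-16 to 2023-01-01: 1538 days.
Annual Bonus Plan — status full-time ✗ (requires temporary) → not eligible.
Long-Term Disability — status full-time ✓; service 1538 days < 5 years (≈1825 days) ✗ → not eligible.
Health Insurance — status full-time ✗ (requires part-time) → not eligible.
Caregiver Leave — status full-time ✓; service 1538 days ≥ 2 years (≈730 days) ✓; dept Logistics ✓; 38 hrs/wk ≥ 15 ✓; not eligible for Health Insurance ✗ → not eligible.
Transit Subsidy — status full-time ✓; service 1538 days ≥ 1 year (≈365 days) ✓; rating 5 ≥ 4 ✓; not enrolled in Health Insurance ✗ → not eligible.
Fitness Allowance — status full-time ✓ (not excluded); service 1538 days ≥ 2 months (≈60 days) ✓; age 22 ≥ 18 ✓; dept Logistics ✗ → not eligible.
Stock Purchase Plan — rating 5 ≥ 3 ✓; dept Logistics ✗ → not eligible.
Life Insurance — dept Logistics ✗ → not eligible.

None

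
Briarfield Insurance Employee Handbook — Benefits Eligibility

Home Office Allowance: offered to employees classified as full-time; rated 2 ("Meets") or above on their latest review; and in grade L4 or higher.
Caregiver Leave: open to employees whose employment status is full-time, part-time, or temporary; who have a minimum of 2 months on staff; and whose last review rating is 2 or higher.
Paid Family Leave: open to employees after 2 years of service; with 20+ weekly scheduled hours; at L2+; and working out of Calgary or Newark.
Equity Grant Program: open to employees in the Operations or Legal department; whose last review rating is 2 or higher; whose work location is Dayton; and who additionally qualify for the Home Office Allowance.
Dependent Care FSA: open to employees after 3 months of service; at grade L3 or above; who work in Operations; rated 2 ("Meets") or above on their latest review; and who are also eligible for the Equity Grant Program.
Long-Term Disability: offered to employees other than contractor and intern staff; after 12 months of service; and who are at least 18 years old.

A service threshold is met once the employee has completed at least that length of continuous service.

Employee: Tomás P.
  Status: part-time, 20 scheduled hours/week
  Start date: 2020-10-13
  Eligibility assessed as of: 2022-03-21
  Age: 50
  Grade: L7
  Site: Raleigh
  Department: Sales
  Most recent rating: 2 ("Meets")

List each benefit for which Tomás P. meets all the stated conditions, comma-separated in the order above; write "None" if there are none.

Service from 2020-10-13 to 2022-03-21: 524 days.
Home Office Allowance — status part-time ✗ (requires full-time) → not eligible.
Caregiver Leave — status part-time ✓; service 524 days ≥ 2 months (≈60 days) ✓; rating 2 ≥ 2 ✓ → eligible.
Paid Family Leave — service 524 days < 2 years (≈730 days) ✗ → not eligible.
Equity Grant Program — dept Sales ✗ → not eligible.
Dependent Care FSA — service 524 days ≥ 3 months (≈90 days) ✓; grade L7 ≥ L3 ✓; dept Sales ✗ → not eligible.
Long-Term Disability — status part-time ✓ (not excluded); service 524 days ≥ 12 months (≈360 days) ✓; age 50 ≥ 18 ✓ → eligible.

Caregiver Leave, Long-Term Disability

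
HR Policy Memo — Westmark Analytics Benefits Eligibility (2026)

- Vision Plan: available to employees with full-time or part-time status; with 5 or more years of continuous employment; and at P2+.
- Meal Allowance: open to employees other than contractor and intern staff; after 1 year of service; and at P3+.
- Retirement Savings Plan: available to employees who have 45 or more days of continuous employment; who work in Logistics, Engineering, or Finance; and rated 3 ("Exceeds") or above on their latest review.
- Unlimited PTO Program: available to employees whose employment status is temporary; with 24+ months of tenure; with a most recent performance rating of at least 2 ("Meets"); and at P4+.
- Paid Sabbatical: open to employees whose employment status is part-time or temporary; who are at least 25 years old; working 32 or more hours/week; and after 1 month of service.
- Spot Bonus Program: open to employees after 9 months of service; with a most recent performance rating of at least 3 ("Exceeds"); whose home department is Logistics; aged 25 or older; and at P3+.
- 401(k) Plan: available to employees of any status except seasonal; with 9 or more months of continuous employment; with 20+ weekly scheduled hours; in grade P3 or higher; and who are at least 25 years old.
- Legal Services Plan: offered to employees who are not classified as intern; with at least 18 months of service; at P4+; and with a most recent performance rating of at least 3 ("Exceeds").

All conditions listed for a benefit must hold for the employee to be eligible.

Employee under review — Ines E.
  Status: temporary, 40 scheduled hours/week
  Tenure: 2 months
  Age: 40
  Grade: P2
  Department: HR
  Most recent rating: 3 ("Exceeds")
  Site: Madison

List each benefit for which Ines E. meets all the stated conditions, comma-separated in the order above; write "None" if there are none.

Paid Sabbatical

Vision Plan — status temporary ✗ (requires full-time or part-time) → not eligible.
Meal Allowance — status temporary ✓ (not excluded); service 2 months < 1 year (≈365 days) ✗ → not eligible.
Retirement Savings Plan — service 2 months ≥ 45 days ✓; dept HR ✗ → not eligible.
Unlimited PTO Program — status temporary ✓; service 2 months < 24 months ✗ → not eligible.
Paid Sabbatical — status temporary ✓; age 40 ≥ 25 ✓; 40 hrs/wk ≥ 32 ✓; service 2 months ≥ 1 month ✓ → eligible.
Spot Bonus Program — service 2 months < 9 months ✗ → not eligible.
401(k) Plan — status temporary ✓ (not excluded); service 2 months < 9 months ✗ → not eligible.
Legal Services Plan — status temporary ✓ (not excluded); service 2 months < 18 months ✗ → not eligible.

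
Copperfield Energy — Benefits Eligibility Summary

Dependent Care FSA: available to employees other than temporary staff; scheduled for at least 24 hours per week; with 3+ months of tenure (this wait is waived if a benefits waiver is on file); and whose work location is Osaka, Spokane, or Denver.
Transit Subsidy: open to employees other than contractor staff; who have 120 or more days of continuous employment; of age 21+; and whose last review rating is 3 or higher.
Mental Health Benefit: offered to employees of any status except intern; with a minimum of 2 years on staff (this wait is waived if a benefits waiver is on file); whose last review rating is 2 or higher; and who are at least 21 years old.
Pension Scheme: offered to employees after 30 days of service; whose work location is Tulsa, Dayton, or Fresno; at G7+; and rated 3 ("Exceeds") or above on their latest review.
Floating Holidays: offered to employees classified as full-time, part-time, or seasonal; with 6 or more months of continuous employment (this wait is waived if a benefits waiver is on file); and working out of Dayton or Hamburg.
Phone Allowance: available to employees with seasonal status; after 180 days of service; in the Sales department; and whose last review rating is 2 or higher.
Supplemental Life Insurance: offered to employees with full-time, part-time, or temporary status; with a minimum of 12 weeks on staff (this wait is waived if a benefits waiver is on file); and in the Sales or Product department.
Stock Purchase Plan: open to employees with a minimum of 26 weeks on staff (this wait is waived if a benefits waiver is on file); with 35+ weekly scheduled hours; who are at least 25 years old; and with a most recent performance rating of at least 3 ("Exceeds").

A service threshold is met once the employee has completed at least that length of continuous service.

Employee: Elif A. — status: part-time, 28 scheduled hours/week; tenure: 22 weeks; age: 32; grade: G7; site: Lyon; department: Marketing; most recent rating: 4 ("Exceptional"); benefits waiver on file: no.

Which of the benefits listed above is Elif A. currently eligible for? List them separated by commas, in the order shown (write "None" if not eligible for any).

Transit Subsidy

Dependent Care FSA — status part-time ✓ (not excluded); 28 hrs/wk ≥ 24 ✓; no waiver, service 22 weeks ≥ 3 months (≈90 days) ✓; site Lyon ✗ (not Osaka, Spokane, or Denver) → not eligible.
Transit Subsidy — status part-time ✓ (not excluded); service 22 weeks ≥ 120 days ✓; age 32 ≥ 21 ✓; rating 4 ≥ 3 ✓ → eligible.
Mental Health Benefit — status part-time ✓ (not excluded); no waiver, service 22 weeks < 2 years (≈730 days) ✗ → not eligible.
Pension Scheme — service 22 weeks ≥ 30 days ✓; site Lyon ✗ (not Tulsa, Dayton, or Fresno) → not eligible.
Floating Holidays — status part-time ✓; no waiver, service 22 weeks < 6 months (≈180 days) ✗ → not eligible.
Phone Allowance — status part-time ✗ (requires seasonal) → not eligible.
Supplemental Life Insurance — status part-time ✓; no waiver, service 22 weeks ≥ 12 weeks ✓; dept Marketing ✗ → not eligible.
Stock Purchase Plan — no waiver, service 22 weeks < 26 weeks ✗ → not eligible.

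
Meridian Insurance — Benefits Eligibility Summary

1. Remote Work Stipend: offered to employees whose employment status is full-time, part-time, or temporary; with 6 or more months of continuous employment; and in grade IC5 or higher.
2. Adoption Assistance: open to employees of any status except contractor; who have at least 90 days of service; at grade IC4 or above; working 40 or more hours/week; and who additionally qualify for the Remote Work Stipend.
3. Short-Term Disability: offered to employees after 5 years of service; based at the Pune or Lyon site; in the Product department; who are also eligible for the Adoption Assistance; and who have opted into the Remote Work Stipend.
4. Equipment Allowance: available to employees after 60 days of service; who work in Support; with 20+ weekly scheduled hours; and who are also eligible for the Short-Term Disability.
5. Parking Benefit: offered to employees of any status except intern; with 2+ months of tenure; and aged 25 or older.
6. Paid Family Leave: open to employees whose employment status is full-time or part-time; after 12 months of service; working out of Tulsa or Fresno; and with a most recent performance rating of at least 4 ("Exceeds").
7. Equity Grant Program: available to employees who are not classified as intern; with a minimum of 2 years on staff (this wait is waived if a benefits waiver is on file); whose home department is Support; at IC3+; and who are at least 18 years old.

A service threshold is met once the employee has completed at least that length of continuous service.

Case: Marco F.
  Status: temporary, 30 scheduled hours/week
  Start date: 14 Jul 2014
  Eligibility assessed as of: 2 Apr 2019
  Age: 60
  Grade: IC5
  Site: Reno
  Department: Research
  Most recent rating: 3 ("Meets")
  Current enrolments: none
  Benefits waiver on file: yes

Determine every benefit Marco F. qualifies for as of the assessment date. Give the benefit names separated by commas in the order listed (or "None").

Remote Work Stipend, Parking Benefit

Service from 14 Jul 2014 to 2 Apr 2019: 1723 days.
Remote Work Stipend — status temporary ✓; service 1723 days ≥ 6 months (≈180 days) ✓; grade IC5 ≥ IC5 ✓ → eligible.
Adoption Assistance — status temporary ✓ (not excluded); service 1723 days ≥ 90 days ✓; grade IC5 ≥ IC4 ✓; 30 hrs/wk < 40 ✗ → not eligible.
Short-Term Disability — service 1723 days < 5 years (≈1825 days) ✗ → not eligible.
Equipment Allowance — service 1723 days ≥ 60 days ✓; dept Research ✗ → not eligible.
Parking Benefit — status temporary ✓ (not excluded); service 1723 days ≥ 2 months (≈60 days) ✓; age 60 ≥ 25 ✓ → eligible.
Paid Family Leave — status temporary ✗ (requires full-time or part-time) → not eligible.
Equity Grant Program — status temporary ✓ (not excluded); benefits waiver on file ✓; dept Research ✗ → not eligible.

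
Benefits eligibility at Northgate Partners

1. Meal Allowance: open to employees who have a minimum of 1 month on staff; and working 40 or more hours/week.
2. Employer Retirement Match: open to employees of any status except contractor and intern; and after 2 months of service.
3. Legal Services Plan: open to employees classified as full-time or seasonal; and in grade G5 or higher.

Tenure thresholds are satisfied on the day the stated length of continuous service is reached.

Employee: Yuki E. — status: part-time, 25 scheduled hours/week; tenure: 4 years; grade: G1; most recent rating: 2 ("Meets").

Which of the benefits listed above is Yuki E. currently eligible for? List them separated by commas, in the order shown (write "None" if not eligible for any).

Employer Retirement Match

Meal Allowance — service 4 years ≥ 1 month (≈30 days) ✓; 25 hrs/wk < 40 ✗ → not eligible.
Employer Retirement Match — status part-time ✓ (not excluded); service 4 years ≥ 2 months (≈60 days) ✓ → eligible.
Legal Services Plan — status part-time ✗ (requires full-time or seasonal) → not eligible.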